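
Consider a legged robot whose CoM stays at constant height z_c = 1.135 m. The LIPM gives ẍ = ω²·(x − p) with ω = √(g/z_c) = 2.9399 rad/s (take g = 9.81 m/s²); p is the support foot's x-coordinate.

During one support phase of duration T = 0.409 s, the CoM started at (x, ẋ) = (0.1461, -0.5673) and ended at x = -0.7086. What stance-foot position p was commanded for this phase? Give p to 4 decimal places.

p = 0.8370

ωT = 2.9399·0.409 = 1.202419; cosh(ωT) = 1.814312, sinh(ωT) = 1.513846
x(T) = p + (x₀−p)·cosh(ωT) + (ẋ₀/ω)·sinh(ωT) ⇒ p·(1 − cosh) = x(T) − x₀·cosh − (ẋ₀/ω)·sinh
numerator   = -0.7086 − (0.1461)·1.814312 − (-0.5673/2.9399)·1.513846 = -0.681551
denominator = 1 − 1.814312 = -0.814312
p = -0.681551 / -0.814312 = 0.8370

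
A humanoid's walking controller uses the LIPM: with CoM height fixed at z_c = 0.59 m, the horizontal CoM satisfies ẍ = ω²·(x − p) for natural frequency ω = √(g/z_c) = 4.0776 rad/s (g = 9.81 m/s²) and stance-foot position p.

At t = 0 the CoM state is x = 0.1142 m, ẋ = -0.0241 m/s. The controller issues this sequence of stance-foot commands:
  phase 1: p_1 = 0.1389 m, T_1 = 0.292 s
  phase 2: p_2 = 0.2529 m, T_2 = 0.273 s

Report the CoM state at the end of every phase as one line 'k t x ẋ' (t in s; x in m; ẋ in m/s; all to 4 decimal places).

phase 1: p=0.1389, T=0.292, ωT=1.190659, cosh=1.796635, sinh=1.492614; start (x,ẋ)=(0.114200, -0.024100) → end (x,ẋ)=(0.085701, -0.193630)
phase 2: p=0.2529, T=0.273, ωT=1.113185, cosh=1.686274, sinh=1.357763; start (x,ẋ)=(0.085701, -0.193630) → end (x,ẋ)=(-0.093518, -1.252195)

1 0.2920 0.0857 -0.1936
2 0.5650 -0.0935 -1.2522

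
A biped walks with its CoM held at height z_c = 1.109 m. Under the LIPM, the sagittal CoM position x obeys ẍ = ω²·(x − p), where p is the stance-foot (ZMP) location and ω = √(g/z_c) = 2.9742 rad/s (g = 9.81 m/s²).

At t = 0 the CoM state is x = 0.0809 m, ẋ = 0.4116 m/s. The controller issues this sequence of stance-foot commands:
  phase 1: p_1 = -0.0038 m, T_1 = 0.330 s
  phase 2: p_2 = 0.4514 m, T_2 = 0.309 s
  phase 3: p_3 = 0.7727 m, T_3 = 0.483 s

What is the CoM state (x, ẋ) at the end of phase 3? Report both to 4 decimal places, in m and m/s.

phase 1: p=-0.0038, T=0.330, ωT=0.981486, cosh=1.521586, sinh=1.146832; start (x,ẋ)=(0.080900, 0.411600) → end (x,ẋ)=(0.283789, 0.915189)
phase 2: p=0.4514, T=0.309, ωT=0.919028, cosh=1.452879, sinh=1.053973; start (x,ẋ)=(0.283789, 0.915189) → end (x,ẋ)=(0.532198, 0.804243)
phase 3: p=0.7727, T=0.483, ωT=1.436539, cosh=2.221930, sinh=1.984181; start (x,ẋ)=(0.532198, 0.804243) → end (x,ẋ)=(0.774857, 0.367687)

x = 0.7749, ẋ = 0.3677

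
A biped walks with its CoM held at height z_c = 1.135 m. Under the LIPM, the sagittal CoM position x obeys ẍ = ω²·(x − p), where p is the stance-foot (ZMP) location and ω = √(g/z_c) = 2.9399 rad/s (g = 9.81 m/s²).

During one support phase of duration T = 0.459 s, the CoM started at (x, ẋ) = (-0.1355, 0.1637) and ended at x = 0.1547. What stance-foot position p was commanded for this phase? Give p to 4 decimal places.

ωT = 2.9399·0.459 = 1.349414; cosh(ωT) = 2.057279, sinh(ωT) = 1.797887
x(T) = p + (x₀−p)·cosh(ωT) + (ẋ₀/ω)·sinh(ωT) ⇒ p·(1 − cosh) = x(T) − x₀·cosh − (ẋ₀/ω)·sinh
numerator   = 0.1547 − (-0.1355)·2.057279 − (0.1637/2.9399)·1.797887 = 0.333351
denominator = 1 − 2.057279 = -1.057279
p = 0.333351 / -1.057279 = -0.3153

p = -0.3153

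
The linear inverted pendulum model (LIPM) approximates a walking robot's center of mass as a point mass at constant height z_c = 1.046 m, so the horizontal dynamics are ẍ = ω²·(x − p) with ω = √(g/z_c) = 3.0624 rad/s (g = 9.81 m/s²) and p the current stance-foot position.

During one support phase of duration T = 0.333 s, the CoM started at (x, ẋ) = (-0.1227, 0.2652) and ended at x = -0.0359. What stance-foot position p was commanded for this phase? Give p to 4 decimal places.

ωT = 3.0624·0.333 = 1.019779; cosh(ωT) = 1.566629, sinh(ωT) = 1.205954
x(T) = p + (x₀−p)·cosh(ωT) + (ẋ₀/ω)·sinh(ωT) ⇒ p·(1 − cosh) = x(T) − x₀·cosh − (ẋ₀/ω)·sinh
numerator   = -0.0359 − (-0.1227)·1.566629 − (0.2652/3.0624)·1.205954 = 0.051891
denominator = 1 − 1.566629 = -0.566629
p = 0.051891 / -0.566629 = -0.0916

p = -0.0916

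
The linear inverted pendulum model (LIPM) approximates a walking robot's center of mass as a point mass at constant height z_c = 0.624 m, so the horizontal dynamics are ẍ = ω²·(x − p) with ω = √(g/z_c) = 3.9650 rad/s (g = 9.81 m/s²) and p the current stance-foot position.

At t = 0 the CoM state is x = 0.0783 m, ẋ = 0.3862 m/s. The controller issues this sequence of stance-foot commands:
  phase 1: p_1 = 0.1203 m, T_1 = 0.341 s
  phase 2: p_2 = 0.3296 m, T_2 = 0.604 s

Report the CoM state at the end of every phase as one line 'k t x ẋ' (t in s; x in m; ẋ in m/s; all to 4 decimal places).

1 0.3410 0.2093 0.4961
2 0.9450 0.3450 0.1498

phase 1: p=0.1203, T=0.341, ωT=1.352065, cosh=2.062052, sinh=1.803347; start (x,ẋ)=(0.078300, 0.386200) → end (x,ẋ)=(0.209344, 0.496053)
phase 2: p=0.3296, T=0.604, ωT=2.394860, cosh=5.528924, sinh=5.437739; start (x,ẋ)=(0.209344, 0.496053) → end (x,ẋ)=(0.345018, 0.149843)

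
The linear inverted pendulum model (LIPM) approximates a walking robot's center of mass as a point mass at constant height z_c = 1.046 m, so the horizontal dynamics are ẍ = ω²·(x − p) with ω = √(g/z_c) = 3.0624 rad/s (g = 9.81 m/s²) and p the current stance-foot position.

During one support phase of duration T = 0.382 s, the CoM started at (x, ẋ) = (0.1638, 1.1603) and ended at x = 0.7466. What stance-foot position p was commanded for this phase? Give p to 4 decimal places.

ωT = 3.0624·0.382 = 1.169837; cosh(ωT) = 1.765942, sinh(ωT) = 1.455525
x(T) = p + (x₀−p)·cosh(ωT) + (ẋ₀/ω)·sinh(ωT) ⇒ p·(1 − cosh) = x(T) − x₀·cosh − (ẋ₀/ω)·sinh
numerator   = 0.7466 − (0.1638)·1.765942 − (1.1603/3.0624)·1.455525 = -0.094139
denominator = 1 − 1.765942 = -0.765942
p = -0.094139 / -0.765942 = 0.1229

p = 0.1229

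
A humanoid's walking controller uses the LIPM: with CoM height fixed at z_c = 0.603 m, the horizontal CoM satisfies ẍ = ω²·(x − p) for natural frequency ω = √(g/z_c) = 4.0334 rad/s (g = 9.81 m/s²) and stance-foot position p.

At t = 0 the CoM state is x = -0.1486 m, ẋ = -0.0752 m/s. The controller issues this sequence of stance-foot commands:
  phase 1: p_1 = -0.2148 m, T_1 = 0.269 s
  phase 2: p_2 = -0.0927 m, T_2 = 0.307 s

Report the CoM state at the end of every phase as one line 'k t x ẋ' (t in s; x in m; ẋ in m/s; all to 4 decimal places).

phase 1: p=-0.2148, T=0.269, ωT=1.084985, cosh=1.648651, sinh=1.310744; start (x,ẋ)=(-0.148600, -0.075200) → end (x,ẋ)=(-0.130097, 0.226005)
phase 2: p=-0.0927, T=0.307, ωT=1.238254, cosh=1.869737, sinh=1.579847; start (x,ẋ)=(-0.130097, 0.226005) → end (x,ẋ)=(-0.074099, 0.184268)

1 0.2690 -0.1301 0.2260
2 0.5760 -0.0741 0.1843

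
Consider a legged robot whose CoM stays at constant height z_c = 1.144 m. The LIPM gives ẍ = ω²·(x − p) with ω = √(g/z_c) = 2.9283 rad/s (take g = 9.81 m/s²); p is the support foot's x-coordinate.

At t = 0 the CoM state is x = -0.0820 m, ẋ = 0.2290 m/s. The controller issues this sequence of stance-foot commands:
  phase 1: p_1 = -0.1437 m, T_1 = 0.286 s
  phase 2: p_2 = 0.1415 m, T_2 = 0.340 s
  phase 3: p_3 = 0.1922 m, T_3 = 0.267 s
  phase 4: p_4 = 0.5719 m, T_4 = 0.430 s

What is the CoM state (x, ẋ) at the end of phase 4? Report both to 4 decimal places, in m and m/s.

x = 0.0402, ẋ = -1.1809

phase 1: p=-0.1437, T=0.286, ωT=0.837494, cosh=1.371681, sinh=0.938888; start (x,ẋ)=(-0.082000, 0.229000) → end (x,ẋ)=(0.014356, 0.483750)
phase 2: p=0.1415, T=0.340, ωT=0.995622, cosh=1.537950, sinh=1.168457; start (x,ẋ)=(0.014356, 0.483750) → end (x,ẋ)=(0.138986, 0.308948)
phase 3: p=0.1922, T=0.267, ωT=0.781856, cosh=1.321541, sinh=0.863985; start (x,ẋ)=(0.138986, 0.308948) → end (x,ẋ)=(0.213029, 0.273654)
phase 4: p=0.5719, T=0.430, ωT=1.259169, cosh=1.903191, sinh=1.619302; start (x,ẋ)=(0.213029, 0.273654) → end (x,ẋ)=(0.040226, -1.180878)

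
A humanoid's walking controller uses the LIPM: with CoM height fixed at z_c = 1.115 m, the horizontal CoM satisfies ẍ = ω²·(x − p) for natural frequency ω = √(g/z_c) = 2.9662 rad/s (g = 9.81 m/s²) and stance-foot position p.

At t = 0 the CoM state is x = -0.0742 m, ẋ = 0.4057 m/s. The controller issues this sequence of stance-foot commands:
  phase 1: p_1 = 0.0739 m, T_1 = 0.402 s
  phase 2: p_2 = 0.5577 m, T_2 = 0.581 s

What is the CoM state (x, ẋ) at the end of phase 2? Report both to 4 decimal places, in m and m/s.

phase 1: p=0.0739, T=0.402, ωT=1.192412, cosh=1.799254, sinh=1.495766; start (x,ẋ)=(-0.074200, 0.405700) → end (x,ẋ)=(0.012013, 0.072876)
phase 2: p=0.5577, T=0.581, ωT=1.723362, cosh=2.890901, sinh=2.712436; start (x,ẋ)=(0.012013, 0.072876) → end (x,ẋ)=(-0.953186, -4.179718)

x = -0.9532, ẋ = -4.1797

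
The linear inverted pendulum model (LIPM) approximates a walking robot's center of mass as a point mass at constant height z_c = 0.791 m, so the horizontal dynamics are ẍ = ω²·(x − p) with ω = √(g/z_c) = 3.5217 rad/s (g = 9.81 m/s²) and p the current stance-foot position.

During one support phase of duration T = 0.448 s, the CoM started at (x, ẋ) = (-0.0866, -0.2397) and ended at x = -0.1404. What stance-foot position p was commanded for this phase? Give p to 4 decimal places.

ωT = 3.5217·0.448 = 1.577722; cosh(ωT) = 2.525176, sinh(ωT) = 2.318731
x(T) = p + (x₀−p)·cosh(ωT) + (ẋ₀/ω)·sinh(ωT) ⇒ p·(1 − cosh) = x(T) − x₀·cosh − (ẋ₀/ω)·sinh
numerator   = -0.1404 − (-0.0866)·2.525176 − (-0.2397/3.5217)·2.318731 = 0.236102
denominator = 1 − 2.525176 = -1.525176
p = 0.236102 / -1.525176 = -0.1548

p = -0.1548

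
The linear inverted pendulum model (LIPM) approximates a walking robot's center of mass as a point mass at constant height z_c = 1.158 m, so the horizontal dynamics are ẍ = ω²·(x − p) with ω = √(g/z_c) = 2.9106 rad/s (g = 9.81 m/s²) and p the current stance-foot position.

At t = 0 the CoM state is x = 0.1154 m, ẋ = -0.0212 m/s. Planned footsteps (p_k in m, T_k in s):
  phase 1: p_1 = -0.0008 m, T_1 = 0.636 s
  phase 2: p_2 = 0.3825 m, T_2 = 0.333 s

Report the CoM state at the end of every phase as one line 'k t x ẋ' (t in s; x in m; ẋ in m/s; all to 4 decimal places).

phase 1: p=-0.0008, T=0.636, ωT=1.851142, cosh=3.262071, sinh=3.105013; start (x,ẋ)=(0.115400, -0.021200) → end (x,ẋ)=(0.355637, 0.980996)
phase 2: p=0.3825, T=0.333, ωT=0.969230, cosh=1.507644, sinh=1.128269; start (x,ẋ)=(0.355637, 0.980996) → end (x,ẋ)=(0.722274, 1.390775)

1 0.6360 0.3556 0.9810
2 0.9690 0.7223 1.3908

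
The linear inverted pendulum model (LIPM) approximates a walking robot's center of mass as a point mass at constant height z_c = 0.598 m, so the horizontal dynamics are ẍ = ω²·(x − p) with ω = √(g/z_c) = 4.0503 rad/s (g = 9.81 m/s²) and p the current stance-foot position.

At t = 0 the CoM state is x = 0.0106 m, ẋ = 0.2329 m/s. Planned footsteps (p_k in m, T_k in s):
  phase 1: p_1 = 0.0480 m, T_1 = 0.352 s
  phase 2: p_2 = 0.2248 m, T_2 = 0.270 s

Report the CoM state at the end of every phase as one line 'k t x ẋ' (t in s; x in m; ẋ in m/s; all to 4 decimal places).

phase 1: p=0.0480, T=0.352, ωT=1.425706, cosh=2.200566, sinh=1.960227; start (x,ẋ)=(0.010600, 0.232900) → end (x,ẋ)=(0.078416, 0.215574)
phase 2: p=0.2248, T=0.270, ωT=1.093581, cosh=1.659979, sinh=1.324965; start (x,ẋ)=(0.078416, 0.215574) → end (x,ẋ)=(0.052325, -0.427724)

1 0.3520 0.0784 0.2156
2 0.6220 0.0523 -0.4277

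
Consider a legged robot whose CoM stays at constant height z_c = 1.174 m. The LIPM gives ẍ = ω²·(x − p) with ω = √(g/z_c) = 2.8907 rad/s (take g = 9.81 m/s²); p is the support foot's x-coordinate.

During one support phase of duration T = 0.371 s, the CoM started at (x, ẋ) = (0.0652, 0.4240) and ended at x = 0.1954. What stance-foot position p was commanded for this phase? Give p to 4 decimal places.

ωT = 2.8907·0.371 = 1.072450; cosh(ωT) = 1.632350, sinh(ωT) = 1.290180
x(T) = p + (x₀−p)·cosh(ωT) + (ẋ₀/ω)·sinh(ωT) ⇒ p·(1 − cosh) = x(T) − x₀·cosh − (ẋ₀/ω)·sinh
numerator   = 0.1954 − (0.0652)·1.632350 − (0.4240/2.8907)·1.290180 = -0.100269
denominator = 1 − 1.632350 = -0.632350
p = -0.100269 / -0.632350 = 0.1586

p = 0.1586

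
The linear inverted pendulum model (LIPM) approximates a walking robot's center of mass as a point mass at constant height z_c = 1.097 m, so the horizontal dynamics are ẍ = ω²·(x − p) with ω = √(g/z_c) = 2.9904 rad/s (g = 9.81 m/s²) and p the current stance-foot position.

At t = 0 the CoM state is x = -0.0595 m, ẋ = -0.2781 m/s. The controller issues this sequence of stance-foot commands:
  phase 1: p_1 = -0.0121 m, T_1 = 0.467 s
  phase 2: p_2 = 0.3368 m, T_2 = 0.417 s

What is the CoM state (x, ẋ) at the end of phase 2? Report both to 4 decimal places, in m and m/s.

x = -1.3059, ẋ = -4.6223

phase 1: p=-0.0121, T=0.467, ωT=1.396517, cosh=2.144278, sinh=1.896821; start (x,ẋ)=(-0.059500, -0.278100) → end (x,ẋ)=(-0.290139, -0.865189)
phase 2: p=0.3368, T=0.417, ωT=1.246997, cosh=1.883622, sinh=1.596255; start (x,ẋ)=(-0.290139, -0.865189) → end (x,ẋ)=(-1.305947, -4.622342)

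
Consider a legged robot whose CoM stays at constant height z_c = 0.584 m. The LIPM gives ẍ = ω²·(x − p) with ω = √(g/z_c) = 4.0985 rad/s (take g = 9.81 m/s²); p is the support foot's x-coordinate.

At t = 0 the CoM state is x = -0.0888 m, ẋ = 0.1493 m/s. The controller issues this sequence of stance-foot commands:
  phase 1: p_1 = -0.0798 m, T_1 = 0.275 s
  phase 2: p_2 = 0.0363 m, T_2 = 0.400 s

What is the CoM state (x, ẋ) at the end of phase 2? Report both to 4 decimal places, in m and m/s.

x = -0.0574, ẋ = -0.2799

phase 1: p=-0.0798, T=0.275, ωT=1.127088, cosh=1.705314, sinh=1.381339; start (x,ẋ)=(-0.088800, 0.149300) → end (x,ẋ)=(-0.044828, 0.203651)
phase 2: p=0.0363, T=0.400, ωT=1.639400, cosh=2.673087, sinh=2.478990; start (x,ẋ)=(-0.044828, 0.203651) → end (x,ẋ)=(-0.057385, -0.279901)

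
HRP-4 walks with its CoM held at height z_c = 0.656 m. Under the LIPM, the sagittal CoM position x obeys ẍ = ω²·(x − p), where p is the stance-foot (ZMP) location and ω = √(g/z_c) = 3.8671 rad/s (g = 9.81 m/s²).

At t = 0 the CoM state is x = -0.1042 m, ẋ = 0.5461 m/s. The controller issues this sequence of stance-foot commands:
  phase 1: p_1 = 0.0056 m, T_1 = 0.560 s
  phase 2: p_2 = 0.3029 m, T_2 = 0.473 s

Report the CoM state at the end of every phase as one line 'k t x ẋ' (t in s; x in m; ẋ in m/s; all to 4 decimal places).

phase 1: p=0.0056, T=0.560, ωT=2.165576, cosh=4.417153, sinh=4.302470; start (x,ẋ)=(-0.104200, 0.546100) → end (x,ẋ)=(0.128178, 0.585346)
phase 2: p=0.3029, T=0.473, ωT=1.829138, cosh=3.194535, sinh=3.033983; start (x,ẋ)=(0.128178, 0.585346) → end (x,ẋ)=(0.203986, -0.180053)

1 0.5600 0.1282 0.5853
2 1.0330 0.2040 -0.1801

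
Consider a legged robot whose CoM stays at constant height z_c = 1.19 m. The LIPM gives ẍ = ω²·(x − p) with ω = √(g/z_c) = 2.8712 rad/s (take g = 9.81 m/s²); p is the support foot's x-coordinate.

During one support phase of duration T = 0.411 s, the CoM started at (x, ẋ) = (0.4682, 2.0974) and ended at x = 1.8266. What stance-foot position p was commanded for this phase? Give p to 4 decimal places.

p = 0.1072

ωT = 2.8712·0.411 = 1.180063; cosh(ωT) = 1.780920, sinh(ωT) = 1.473660
x(T) = p + (x₀−p)·cosh(ωT) + (ẋ₀/ω)·sinh(ωT) ⇒ p·(1 − cosh) = x(T) − x₀·cosh − (ẋ₀/ω)·sinh
numerator   = 1.8266 − (0.4682)·1.780920 − (2.0974/2.8712)·1.473660 = -0.083729
denominator = 1 − 1.780920 = -0.780920
p = -0.083729 / -0.780920 = 0.1072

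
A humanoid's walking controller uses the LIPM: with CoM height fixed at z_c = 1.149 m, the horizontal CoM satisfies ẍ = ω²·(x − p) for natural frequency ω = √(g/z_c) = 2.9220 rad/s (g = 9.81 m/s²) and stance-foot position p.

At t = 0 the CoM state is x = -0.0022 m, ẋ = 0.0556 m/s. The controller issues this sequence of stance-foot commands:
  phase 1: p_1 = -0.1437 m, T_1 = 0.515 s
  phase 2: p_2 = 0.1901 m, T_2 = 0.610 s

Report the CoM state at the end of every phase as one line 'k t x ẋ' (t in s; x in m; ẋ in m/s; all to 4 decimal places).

1 0.5150 0.2314 1.0165
2 1.1250 1.3208 3.4547

phase 1: p=-0.1437, T=0.515, ωT=1.504830, cosh=2.362722, sinh=2.140666; start (x,ẋ)=(-0.002200, 0.055600) → end (x,ẋ)=(0.231358, 1.016454)
phase 2: p=0.1901, T=0.610, ωT=1.782420, cosh=3.056227, sinh=2.887997; start (x,ẋ)=(0.231358, 1.016454) → end (x,ẋ)=(1.320819, 3.454677)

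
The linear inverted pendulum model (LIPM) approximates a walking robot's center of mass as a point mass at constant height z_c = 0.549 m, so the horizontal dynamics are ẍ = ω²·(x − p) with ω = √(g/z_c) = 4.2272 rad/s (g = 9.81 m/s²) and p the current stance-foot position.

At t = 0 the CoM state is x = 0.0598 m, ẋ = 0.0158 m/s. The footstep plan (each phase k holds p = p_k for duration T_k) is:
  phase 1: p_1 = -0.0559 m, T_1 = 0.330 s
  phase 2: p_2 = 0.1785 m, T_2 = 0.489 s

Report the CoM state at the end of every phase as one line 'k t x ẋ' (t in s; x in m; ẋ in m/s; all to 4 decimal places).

1 0.3300 0.1989 0.9599
2 0.8190 1.1433 4.1892

phase 1: p=-0.0559, T=0.330, ωT=1.394976, cosh=2.141358, sinh=1.893519; start (x,ẋ)=(0.059800, 0.015800) → end (x,ẋ)=(0.198933, 0.959929)
phase 2: p=0.1785, T=0.489, ωT=2.067101, cosh=4.014216, sinh=3.887664; start (x,ẋ)=(0.198933, 0.959929) → end (x,ẋ)=(1.143347, 4.189151)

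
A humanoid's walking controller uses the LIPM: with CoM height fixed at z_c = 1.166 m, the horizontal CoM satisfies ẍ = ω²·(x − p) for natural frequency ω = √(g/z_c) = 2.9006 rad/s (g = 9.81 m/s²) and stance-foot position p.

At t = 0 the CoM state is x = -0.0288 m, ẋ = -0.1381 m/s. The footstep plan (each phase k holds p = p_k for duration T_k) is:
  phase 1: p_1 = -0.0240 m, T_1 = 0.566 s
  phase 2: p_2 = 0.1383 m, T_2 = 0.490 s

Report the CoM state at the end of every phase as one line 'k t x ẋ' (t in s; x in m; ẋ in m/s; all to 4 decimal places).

1 0.5660 -0.1552 -0.4046
2 1.0560 -0.7770 -2.5472

phase 1: p=-0.0240, T=0.566, ωT=1.641740, cosh=2.678894, sinh=2.485251; start (x,ẋ)=(-0.028800, -0.138100) → end (x,ẋ)=(-0.155184, -0.404557)
phase 2: p=0.1383, T=0.490, ωT=1.421294, cosh=2.191939, sinh=1.950538; start (x,ẋ)=(-0.155184, -0.404557) → end (x,ẋ)=(-0.777047, -2.547216)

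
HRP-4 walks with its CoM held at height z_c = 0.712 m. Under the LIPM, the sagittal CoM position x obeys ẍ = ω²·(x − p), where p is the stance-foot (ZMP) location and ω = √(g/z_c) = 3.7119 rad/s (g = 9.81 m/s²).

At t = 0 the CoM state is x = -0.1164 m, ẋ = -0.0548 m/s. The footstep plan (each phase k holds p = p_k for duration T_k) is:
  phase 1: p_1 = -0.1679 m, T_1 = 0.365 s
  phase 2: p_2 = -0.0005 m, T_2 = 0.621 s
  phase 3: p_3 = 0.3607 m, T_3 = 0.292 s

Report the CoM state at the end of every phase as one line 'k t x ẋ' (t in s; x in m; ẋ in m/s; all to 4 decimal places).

1 0.3650 -0.0882 0.2326
2 0.9860 -0.1333 -0.4374
3 1.2780 -0.6073 -3.1207

phase 1: p=-0.1679, T=0.365, ωT=1.354843, cosh=2.067071, sinh=1.809083; start (x,ẋ)=(-0.116400, -0.054800) → end (x,ẋ)=(-0.088154, 0.232554)
phase 2: p=-0.0005, T=0.621, ωT=2.305090, cosh=5.062415, sinh=4.962665; start (x,ẋ)=(-0.088154, 0.232554) → end (x,ẋ)=(-0.133325, -0.437381)
phase 3: p=0.3607, T=0.292, ωT=1.083875, cosh=1.647197, sinh=1.308915; start (x,ẋ)=(-0.133325, -0.437381) → end (x,ẋ)=(-0.607289, -3.120703)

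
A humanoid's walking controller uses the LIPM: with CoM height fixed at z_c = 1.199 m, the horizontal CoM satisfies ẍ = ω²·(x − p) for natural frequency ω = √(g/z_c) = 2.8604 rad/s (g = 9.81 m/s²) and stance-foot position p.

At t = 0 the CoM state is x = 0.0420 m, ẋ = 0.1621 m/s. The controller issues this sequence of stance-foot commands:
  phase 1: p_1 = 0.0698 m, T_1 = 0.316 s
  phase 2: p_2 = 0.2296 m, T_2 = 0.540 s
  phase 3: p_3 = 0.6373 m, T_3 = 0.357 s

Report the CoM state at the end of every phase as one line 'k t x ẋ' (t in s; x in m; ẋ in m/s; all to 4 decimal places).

1 0.3160 0.0883 0.1509
2 0.8560 0.0015 -0.5340
3 1.2130 -0.5854 -3.0346

phase 1: p=0.0698, T=0.316, ωT=0.903886, cosh=1.437087, sinh=1.032094; start (x,ẋ)=(0.042000, 0.162100) → end (x,ẋ)=(0.088338, 0.150881)
phase 2: p=0.2296, T=0.540, ωT=1.544616, cosh=2.449783, sinh=2.236389; start (x,ẋ)=(0.088338, 0.150881) → end (x,ẋ)=(0.001504, -0.534023)
phase 3: p=0.6373, T=0.357, ωT=1.021163, cosh=1.568299, sinh=1.208123; start (x,ẋ)=(0.001504, -0.534023) → end (x,ẋ)=(-0.585368, -3.034635)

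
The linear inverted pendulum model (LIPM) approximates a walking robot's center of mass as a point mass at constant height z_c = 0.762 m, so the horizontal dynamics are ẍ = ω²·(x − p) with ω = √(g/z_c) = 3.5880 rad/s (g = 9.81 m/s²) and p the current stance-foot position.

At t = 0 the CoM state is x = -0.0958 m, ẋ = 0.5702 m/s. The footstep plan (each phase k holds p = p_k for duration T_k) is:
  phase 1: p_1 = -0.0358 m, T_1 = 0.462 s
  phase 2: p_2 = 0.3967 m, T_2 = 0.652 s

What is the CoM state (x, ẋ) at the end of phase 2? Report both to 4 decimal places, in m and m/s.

x = 0.8227, ẋ = 1.6924

phase 1: p=-0.0358, T=0.462, ωT=1.657656, cosh=2.718791, sinh=2.528206; start (x,ẋ)=(-0.095800, 0.570200) → end (x,ẋ)=(0.202852, 1.005983)
phase 2: p=0.3967, T=0.652, ωT=2.339376, cosh=5.235574, sinh=5.139186; start (x,ẋ)=(0.202852, 1.005983) → end (x,ẋ)=(0.822687, 1.692447)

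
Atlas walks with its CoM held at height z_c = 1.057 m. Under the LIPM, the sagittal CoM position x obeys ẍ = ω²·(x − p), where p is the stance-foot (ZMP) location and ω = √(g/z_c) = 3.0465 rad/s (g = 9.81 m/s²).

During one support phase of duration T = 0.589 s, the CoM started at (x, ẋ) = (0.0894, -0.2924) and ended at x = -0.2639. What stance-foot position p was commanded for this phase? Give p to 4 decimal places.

ωT = 3.0465·0.589 = 1.794388; cosh(ωT) = 3.091012, sinh(ωT) = 2.924783
x(T) = p + (x₀−p)·cosh(ωT) + (ẋ₀/ω)·sinh(ωT) ⇒ p·(1 − cosh) = x(T) − x₀·cosh − (ẋ₀/ω)·sinh
numerator   = -0.2639 − (0.0894)·3.091012 − (-0.2924/3.0465)·2.924783 = -0.259519
denominator = 1 − 3.091012 = -2.091012
p = -0.259519 / -2.091012 = 0.1241

p = 0.1241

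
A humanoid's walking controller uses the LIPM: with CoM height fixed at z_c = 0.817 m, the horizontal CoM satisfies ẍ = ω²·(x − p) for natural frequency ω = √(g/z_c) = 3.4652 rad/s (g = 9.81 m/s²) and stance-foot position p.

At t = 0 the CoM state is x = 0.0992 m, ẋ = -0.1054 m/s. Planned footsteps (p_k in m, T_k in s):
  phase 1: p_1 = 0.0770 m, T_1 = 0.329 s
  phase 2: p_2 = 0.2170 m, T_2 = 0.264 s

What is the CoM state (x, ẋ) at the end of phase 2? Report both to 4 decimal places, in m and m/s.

phase 1: p=0.0770, T=0.329, ωT=1.140051, cosh=1.723365, sinh=1.403562; start (x,ẋ)=(0.099200, -0.105400) → end (x,ẋ)=(0.072567, -0.073670)
phase 2: p=0.2170, T=0.264, ωT=0.914813, cosh=1.448450, sinh=1.047858; start (x,ẋ)=(0.072567, -0.073670) → end (x,ẋ)=(-0.014481, -0.631150)

x = -0.0145, ẋ = -0.6311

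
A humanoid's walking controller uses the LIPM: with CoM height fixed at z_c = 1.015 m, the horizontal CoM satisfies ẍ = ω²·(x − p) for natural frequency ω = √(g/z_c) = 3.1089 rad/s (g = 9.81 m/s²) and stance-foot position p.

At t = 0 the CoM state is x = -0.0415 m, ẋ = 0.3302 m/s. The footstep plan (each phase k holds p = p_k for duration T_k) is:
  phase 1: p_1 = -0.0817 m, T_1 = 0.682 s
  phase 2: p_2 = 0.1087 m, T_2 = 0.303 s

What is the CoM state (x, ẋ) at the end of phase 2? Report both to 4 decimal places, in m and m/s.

phase 1: p=-0.0817, T=0.682, ωT=2.120270, cosh=4.226692, sinh=4.106693; start (x,ẋ)=(-0.041500, 0.330200) → end (x,ẋ)=(0.524390, 1.908899)
phase 2: p=0.1087, T=0.303, ωT=0.941997, cosh=1.477473, sinh=1.087625; start (x,ẋ)=(0.524390, 1.908899) → end (x,ẋ)=(1.390684, 4.225927)

x = 1.3907, ẋ = 4.2259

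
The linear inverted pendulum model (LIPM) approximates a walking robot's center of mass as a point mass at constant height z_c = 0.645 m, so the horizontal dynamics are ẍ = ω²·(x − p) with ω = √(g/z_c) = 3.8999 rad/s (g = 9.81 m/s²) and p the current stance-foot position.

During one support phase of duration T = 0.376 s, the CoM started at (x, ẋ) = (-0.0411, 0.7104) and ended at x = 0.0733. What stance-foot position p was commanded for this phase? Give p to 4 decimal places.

ωT = 3.8999·0.376 = 1.466362; cosh(ωT) = 2.282103, sinh(ωT) = 2.051340
x(T) = p + (x₀−p)·cosh(ωT) + (ẋ₀/ω)·sinh(ωT) ⇒ p·(1 − cosh) = x(T) − x₀·cosh − (ẋ₀/ω)·sinh
numerator   = 0.0733 − (-0.0411)·2.282103 − (0.7104/3.8999)·2.051340 = -0.206575
denominator = 1 − 2.282103 = -1.282103
p = -0.206575 / -1.282103 = 0.1611

p = 0.1611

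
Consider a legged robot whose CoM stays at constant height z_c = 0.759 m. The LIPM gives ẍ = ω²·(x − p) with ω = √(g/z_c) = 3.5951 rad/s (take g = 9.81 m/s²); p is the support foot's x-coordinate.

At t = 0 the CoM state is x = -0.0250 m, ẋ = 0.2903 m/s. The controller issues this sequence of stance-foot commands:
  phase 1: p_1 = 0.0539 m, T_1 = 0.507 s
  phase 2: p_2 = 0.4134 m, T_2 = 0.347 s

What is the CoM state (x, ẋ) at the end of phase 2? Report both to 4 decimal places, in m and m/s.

phase 1: p=0.0539, T=0.507, ωT=1.822716, cosh=3.175114, sinh=3.013528; start (x,ẋ)=(-0.025000, 0.290300) → end (x,ẋ)=(0.046722, 0.066938)
phase 2: p=0.4134, T=0.347, ωT=1.247500, cosh=1.884424, sinh=1.597202; start (x,ẋ)=(0.046722, 0.066938) → end (x,ẋ)=(-0.247838, -1.979361)

x = -0.2478, ẋ = -1.9794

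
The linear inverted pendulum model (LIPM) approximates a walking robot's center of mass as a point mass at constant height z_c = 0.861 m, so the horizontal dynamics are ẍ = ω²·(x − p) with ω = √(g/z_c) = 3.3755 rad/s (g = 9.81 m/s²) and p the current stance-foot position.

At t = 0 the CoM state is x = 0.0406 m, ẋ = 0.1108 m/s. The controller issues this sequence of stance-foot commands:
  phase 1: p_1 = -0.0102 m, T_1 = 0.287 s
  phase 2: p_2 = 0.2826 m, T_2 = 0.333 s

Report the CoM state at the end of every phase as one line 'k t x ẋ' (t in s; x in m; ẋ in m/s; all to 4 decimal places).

1 0.2870 0.1034 0.3603
2 0.6200 0.1246 -0.2196

phase 1: p=-0.0102, T=0.287, ωT=0.968768, cosh=1.507124, sinh=1.127574; start (x,ẋ)=(0.040600, 0.110800) → end (x,ẋ)=(0.103374, 0.360341)
phase 2: p=0.2826, T=0.333, ωT=1.124042, cosh=1.701115, sinh=1.376151; start (x,ẋ)=(0.103374, 0.360341) → end (x,ẋ)=(0.124623, -0.219558)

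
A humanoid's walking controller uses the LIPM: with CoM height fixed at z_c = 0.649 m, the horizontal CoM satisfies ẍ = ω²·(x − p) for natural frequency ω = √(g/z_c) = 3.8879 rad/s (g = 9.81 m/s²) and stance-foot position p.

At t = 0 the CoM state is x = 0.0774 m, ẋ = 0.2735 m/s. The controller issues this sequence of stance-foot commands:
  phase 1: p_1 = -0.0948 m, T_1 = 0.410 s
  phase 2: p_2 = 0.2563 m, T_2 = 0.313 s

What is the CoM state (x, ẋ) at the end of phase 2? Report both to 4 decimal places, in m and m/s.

phase 1: p=-0.0948, T=0.410, ωT=1.594039, cosh=2.563349, sinh=2.360246; start (x,ẋ)=(0.077400, 0.273500) → end (x,ẋ)=(0.512644, 2.281252)
phase 2: p=0.2563, T=0.313, ωT=1.216913, cosh=1.836445, sinh=1.540302; start (x,ẋ)=(0.512644, 2.281252) → end (x,ẋ)=(1.630844, 5.724518)

x = 1.6308, ẋ = 5.7245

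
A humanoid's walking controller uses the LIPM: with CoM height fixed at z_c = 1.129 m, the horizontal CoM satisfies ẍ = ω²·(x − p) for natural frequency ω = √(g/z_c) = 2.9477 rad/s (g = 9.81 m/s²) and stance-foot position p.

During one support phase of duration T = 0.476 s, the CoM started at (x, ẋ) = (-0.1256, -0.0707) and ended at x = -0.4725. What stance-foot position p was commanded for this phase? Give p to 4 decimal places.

ωT = 2.9477·0.476 = 1.403105; cosh(ωT) = 2.156822, sinh(ωT) = 1.910990
x(T) = p + (x₀−p)·cosh(ωT) + (ẋ₀/ω)·sinh(ωT) ⇒ p·(1 − cosh) = x(T) − x₀·cosh − (ẋ₀/ω)·sinh
numerator   = -0.4725 − (-0.1256)·2.156822 − (-0.0707/2.9477)·1.910990 = -0.155768
denominator = 1 − 2.156822 = -1.156822
p = -0.155768 / -1.156822 = 0.1347

p = 0.1347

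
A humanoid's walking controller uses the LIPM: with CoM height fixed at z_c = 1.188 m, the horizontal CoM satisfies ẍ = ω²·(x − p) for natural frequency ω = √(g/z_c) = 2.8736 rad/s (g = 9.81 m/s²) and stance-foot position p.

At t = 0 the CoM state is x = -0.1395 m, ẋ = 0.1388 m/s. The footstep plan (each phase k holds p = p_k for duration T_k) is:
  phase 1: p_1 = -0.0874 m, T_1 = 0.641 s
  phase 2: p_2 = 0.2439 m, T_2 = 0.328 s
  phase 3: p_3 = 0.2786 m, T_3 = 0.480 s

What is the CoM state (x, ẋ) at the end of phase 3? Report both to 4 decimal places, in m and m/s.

x = -1.6226, ẋ = -5.3404

phase 1: p=-0.0874, T=0.641, ωT=1.841978, cosh=3.233753, sinh=3.075249; start (x,ẋ)=(-0.139500, 0.138800) → end (x,ẋ)=(-0.107339, -0.011565)
phase 2: p=0.2439, T=0.328, ωT=0.942541, cosh=1.478065, sinh=1.088429; start (x,ẋ)=(-0.107339, -0.011565) → end (x,ẋ)=(-0.279634, -1.115665)
phase 3: p=0.2786, T=0.480, ωT=1.379328, cosh=2.111990, sinh=1.860242; start (x,ẋ)=(-0.279634, -1.115665) → end (x,ẋ)=(-1.622616, -5.340363)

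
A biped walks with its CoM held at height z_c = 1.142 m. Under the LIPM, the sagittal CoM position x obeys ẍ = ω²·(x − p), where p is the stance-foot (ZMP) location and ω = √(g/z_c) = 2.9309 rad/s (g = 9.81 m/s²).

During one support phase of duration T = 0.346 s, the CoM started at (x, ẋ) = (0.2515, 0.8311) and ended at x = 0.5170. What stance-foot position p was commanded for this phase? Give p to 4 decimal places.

ωT = 2.9309·0.346 = 1.014091; cosh(ωT) = 1.559795, sinh(ωT) = 1.197063
x(T) = p + (x₀−p)·cosh(ωT) + (ẋ₀/ω)·sinh(ωT) ⇒ p·(1 − cosh) = x(T) − x₀·cosh − (ẋ₀/ω)·sinh
numerator   = 0.5170 − (0.2515)·1.559795 − (0.8311/2.9309)·1.197063 = -0.214733
denominator = 1 − 1.559795 = -0.559795
p = -0.214733 / -0.559795 = 0.3836

p = 0.3836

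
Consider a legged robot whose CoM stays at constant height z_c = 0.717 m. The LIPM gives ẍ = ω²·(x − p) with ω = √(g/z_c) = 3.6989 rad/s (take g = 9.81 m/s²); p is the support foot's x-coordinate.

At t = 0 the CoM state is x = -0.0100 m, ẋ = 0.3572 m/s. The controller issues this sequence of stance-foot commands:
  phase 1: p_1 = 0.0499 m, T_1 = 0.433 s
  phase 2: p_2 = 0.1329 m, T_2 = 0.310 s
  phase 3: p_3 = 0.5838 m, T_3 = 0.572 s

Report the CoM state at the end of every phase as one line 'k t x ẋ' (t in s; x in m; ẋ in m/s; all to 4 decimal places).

1 0.4330 0.1251 0.3948
2 0.7430 0.2704 0.6432
3 1.3150 -0.0244 -2.0323

phase 1: p=0.0499, T=0.433, ωT=1.601624, cosh=2.581325, sinh=2.379756; start (x,ẋ)=(-0.010000, 0.357200) → end (x,ẋ)=(0.125090, 0.394781)
phase 2: p=0.1329, T=0.310, ωT=1.146659, cosh=1.732678, sinh=1.414981; start (x,ẋ)=(0.125090, 0.394781) → end (x,ẋ)=(0.270387, 0.643151)
phase 3: p=0.5838, T=0.572, ωT=2.115771, cosh=4.208259, sinh=4.087719; start (x,ẋ)=(0.270387, 0.643151) → end (x,ẋ)=(-0.024364, -2.032272)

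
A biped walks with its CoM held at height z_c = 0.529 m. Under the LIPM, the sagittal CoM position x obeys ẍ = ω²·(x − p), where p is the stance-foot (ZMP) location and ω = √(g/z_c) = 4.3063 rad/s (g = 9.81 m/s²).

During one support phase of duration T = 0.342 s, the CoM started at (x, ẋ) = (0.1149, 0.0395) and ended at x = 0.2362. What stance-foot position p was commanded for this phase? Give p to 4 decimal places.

p = 0.0359

ωT = 4.3063·0.342 = 1.472755; cosh(ωT) = 2.295263, sinh(ωT) = 2.065970
x(T) = p + (x₀−p)·cosh(ωT) + (ẋ₀/ω)·sinh(ωT) ⇒ p·(1 − cosh) = x(T) − x₀·cosh − (ẋ₀/ω)·sinh
numerator   = 0.2362 − (0.1149)·2.295263 − (0.0395/4.3063)·2.065970 = -0.046476
denominator = 1 − 2.295263 = -1.295263
p = -0.046476 / -1.295263 = 0.0359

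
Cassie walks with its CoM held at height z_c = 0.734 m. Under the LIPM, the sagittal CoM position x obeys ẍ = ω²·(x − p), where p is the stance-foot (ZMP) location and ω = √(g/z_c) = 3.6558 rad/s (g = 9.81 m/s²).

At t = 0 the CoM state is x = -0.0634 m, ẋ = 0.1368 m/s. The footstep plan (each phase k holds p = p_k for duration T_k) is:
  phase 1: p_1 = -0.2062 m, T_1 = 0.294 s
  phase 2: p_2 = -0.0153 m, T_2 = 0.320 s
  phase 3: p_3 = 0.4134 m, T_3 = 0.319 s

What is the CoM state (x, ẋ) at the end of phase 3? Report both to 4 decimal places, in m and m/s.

x = 1.3937, ẋ = 4.1267

phase 1: p=-0.2062, T=0.294, ωT=1.074805, cosh=1.635393, sinh=1.294029; start (x,ẋ)=(-0.063400, 0.136800) → end (x,ẋ)=(0.075757, 0.899267)
phase 2: p=-0.0153, T=0.320, ωT=1.169856, cosh=1.765970, sinh=1.455559; start (x,ẋ)=(0.075757, 0.899267) → end (x,ẋ)=(0.503547, 2.072613)
phase 3: p=0.4134, T=0.319, ωT=1.166200, cosh=1.760661, sinh=1.449112; start (x,ẋ)=(0.503547, 2.072613) → end (x,ẋ)=(1.393676, 4.126738)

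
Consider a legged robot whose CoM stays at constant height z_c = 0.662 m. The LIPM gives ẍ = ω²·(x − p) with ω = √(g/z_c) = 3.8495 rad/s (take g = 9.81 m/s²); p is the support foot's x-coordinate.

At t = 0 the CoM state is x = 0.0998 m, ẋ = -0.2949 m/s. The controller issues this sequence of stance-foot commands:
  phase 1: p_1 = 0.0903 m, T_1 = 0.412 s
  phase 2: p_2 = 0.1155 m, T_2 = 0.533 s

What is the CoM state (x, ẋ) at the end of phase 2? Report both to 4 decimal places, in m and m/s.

x = -1.2583, ẋ = -5.2848

phase 1: p=0.0903, T=0.412, ωT=1.585994, cosh=2.544444, sinh=2.339700; start (x,ẋ)=(0.099800, -0.294900) → end (x,ẋ)=(-0.064766, -0.664793)
phase 2: p=0.1155, T=0.533, ωT=2.051783, cosh=3.955137, sinh=3.826631; start (x,ẋ)=(-0.064766, -0.664793) → end (x,ẋ)=(-1.258320, -5.284777)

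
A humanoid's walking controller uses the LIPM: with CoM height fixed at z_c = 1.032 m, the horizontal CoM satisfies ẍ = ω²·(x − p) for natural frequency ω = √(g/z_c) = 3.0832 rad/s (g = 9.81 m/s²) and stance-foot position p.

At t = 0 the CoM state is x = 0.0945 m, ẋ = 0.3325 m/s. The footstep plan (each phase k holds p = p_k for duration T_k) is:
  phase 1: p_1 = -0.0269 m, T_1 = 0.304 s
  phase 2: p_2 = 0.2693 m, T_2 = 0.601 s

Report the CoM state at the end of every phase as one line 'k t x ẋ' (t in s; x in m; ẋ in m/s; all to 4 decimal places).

phase 1: p=-0.0269, T=0.304, ωT=0.937293, cosh=1.472374, sinh=1.080687; start (x,ẋ)=(0.094500, 0.332500) → end (x,ẋ)=(0.268390, 0.894066)
phase 2: p=0.2693, T=0.601, ωT=1.853003, cosh=3.267857, sinh=3.111091; start (x,ẋ)=(0.268390, 0.894066) → end (x,ẋ)=(1.168480, 2.912951)

1 0.3040 0.2684 0.8941
2 0.9050 1.1685 2.9130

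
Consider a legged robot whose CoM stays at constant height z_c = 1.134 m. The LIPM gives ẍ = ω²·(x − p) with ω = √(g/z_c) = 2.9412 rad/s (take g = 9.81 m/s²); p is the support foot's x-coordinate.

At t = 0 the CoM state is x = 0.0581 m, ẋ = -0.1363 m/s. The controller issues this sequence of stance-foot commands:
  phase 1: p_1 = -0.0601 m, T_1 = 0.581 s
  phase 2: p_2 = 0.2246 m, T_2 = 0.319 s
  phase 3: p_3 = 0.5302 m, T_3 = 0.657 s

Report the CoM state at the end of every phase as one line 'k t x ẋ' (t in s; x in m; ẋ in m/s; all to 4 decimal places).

1 0.5810 0.1532 0.5398
2 0.9000 0.3180 0.5681
3 1.5570 0.4352 -0.1069

phase 1: p=-0.0601, T=0.581, ωT=1.708837, cosh=2.851806, sinh=2.670730; start (x,ẋ)=(0.058100, -0.136300) → end (x,ẋ)=(0.153218, 0.539778)
phase 2: p=0.2246, T=0.319, ωT=0.938243, cosh=1.473401, sinh=1.082086; start (x,ẋ)=(0.153218, 0.539778) → end (x,ẋ)=(0.318013, 0.568125)
phase 3: p=0.5302, T=0.657, ωT=1.932368, cosh=3.525326, sinh=3.380521; start (x,ẋ)=(0.318013, 0.568125) → end (x,ẋ)=(0.435155, -0.106910)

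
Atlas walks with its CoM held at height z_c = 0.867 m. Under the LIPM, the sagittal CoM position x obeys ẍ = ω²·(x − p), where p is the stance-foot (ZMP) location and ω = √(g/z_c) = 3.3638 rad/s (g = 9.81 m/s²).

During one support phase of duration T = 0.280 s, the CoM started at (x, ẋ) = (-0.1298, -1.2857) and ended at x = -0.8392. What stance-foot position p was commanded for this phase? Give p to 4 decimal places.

p = 0.4856

ωT = 3.3638·0.280 = 0.941864; cosh(ωT) = 1.477329, sinh(ωT) = 1.087429
x(T) = p + (x₀−p)·cosh(ωT) + (ẋ₀/ω)·sinh(ωT) ⇒ p·(1 − cosh) = x(T) − x₀·cosh − (ẋ₀/ω)·sinh
numerator   = -0.8392 − (-0.1298)·1.477329 − (-1.2857/3.3638)·1.087429 = -0.231809
denominator = 1 − 1.477329 = -0.477329
p = -0.231809 / -0.477329 = 0.4856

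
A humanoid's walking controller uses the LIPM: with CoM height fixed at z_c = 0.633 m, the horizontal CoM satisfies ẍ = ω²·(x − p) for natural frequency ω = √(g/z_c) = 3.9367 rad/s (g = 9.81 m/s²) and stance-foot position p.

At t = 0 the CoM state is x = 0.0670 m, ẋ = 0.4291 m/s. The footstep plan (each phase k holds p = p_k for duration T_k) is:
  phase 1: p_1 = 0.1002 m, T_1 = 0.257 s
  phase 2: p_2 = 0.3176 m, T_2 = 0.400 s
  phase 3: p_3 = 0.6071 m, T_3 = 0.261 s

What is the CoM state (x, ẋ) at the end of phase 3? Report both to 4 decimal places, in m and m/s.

x = 0.0807, ẋ = -1.5859

phase 1: p=0.1002, T=0.257, ωT=1.011732, cosh=1.556974, sinh=1.193386; start (x,ẋ)=(0.067000, 0.429100) → end (x,ẋ)=(0.178587, 0.512124)
phase 2: p=0.3176, T=0.400, ωT=1.574680, cosh=2.518135, sinh=2.311061; start (x,ẋ)=(0.178587, 0.512124) → end (x,ẋ)=(0.268193, 0.024867)
phase 3: p=0.6071, T=0.261, ωT=1.027479, cosh=1.575960, sinh=1.218052; start (x,ẋ)=(0.268193, 0.024867) → end (x,ẋ)=(0.080690, -1.585906)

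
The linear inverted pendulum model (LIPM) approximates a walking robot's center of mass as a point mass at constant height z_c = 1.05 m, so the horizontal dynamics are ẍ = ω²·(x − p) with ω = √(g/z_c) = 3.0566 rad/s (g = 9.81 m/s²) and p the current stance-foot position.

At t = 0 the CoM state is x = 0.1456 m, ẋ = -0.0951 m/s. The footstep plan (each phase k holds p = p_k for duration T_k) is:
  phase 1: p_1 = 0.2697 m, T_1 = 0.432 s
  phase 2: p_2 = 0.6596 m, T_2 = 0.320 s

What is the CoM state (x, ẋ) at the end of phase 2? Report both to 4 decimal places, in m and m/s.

x = -0.7098, ẋ = -3.7090

phase 1: p=0.2697, T=0.432, ωT=1.320451, cosh=2.006063, sinh=1.739048; start (x,ẋ)=(0.145600, -0.095100) → end (x,ẋ)=(-0.033359, -0.850439)
phase 2: p=0.6596, T=0.320, ωT=0.978112, cosh=1.517725, sinh=1.141705; start (x,ẋ)=(-0.033359, -0.850439) → end (x,ẋ)=(-0.709779, -3.708979)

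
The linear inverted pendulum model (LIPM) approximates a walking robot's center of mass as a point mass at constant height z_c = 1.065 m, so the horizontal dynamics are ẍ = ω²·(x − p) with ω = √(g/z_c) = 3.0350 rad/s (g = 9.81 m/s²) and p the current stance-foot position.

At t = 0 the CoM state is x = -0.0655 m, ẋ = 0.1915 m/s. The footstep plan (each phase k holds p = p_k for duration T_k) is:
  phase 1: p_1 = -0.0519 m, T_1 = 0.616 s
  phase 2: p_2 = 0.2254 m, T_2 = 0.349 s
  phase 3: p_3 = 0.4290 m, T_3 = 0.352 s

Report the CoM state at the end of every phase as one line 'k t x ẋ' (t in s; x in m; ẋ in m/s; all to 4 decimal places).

phase 1: p=-0.0519, T=0.616, ωT=1.869560, cosh=3.319817, sinh=3.165625; start (x,ẋ)=(-0.065500, 0.191500) → end (x,ẋ)=(0.102693, 0.505081)
phase 2: p=0.2254, T=0.349, ωT=1.059215, cosh=1.615417, sinh=1.268689; start (x,ẋ)=(0.102693, 0.505081) → end (x,ẋ)=(0.238310, 0.343434)
phase 3: p=0.4290, T=0.352, ωT=1.068320, cosh=1.627036, sinh=1.283450; start (x,ẋ)=(0.238310, 0.343434) → end (x,ẋ)=(0.263973, -0.184010)

1 0.6160 0.1027 0.5051
2 0.9650 0.2383 0.3434
3 1.3170 0.2640 -0.1840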